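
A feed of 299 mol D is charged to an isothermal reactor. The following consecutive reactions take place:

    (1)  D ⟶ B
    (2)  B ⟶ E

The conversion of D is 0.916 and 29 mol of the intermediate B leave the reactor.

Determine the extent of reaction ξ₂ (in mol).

Conversion of D: D consumed = 1ξ₁ = 0.916 × 299 → ξ₁ = 273.9 mol.
B balance: n_B = 0 + 1ξ₁ − 1ξ₂ = 29 → ξ₂ = (1·273.9 − 29)/1 = 244.9 mol.
Outlet amounts (n = n₀ + Σ ν·ξ):
  D: 299 − 1(273.9) = 25.12
  B: 0 + 1(273.9) − 1(244.9) = 29
  E: 0 + 1(244.9) = 244.9

ξ₂ = 245 mol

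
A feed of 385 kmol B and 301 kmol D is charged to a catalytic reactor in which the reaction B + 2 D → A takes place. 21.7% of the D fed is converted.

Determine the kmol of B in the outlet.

D reacted = 0.217 × 301 = 65.32 kmol; ν_D = −2, so ξ = 65.32/2 = 32.66 kmol.
Outlet amounts (n = n₀ + ν ξ):
  B: 385 − 1(32.66) = 352.3
  D: 301 − 2(32.66) = 235.7
  A: 0 + 1(32.66) = 32.66

352 kmol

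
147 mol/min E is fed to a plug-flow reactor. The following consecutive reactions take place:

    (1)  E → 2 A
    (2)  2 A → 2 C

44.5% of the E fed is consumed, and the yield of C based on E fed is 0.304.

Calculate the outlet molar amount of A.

86.1 mol/min

Conversion of E: E consumed = 1ξ₁ = 0.445 × 147 → ξ₁ = 65.42 mol/min.
Yield of C: 2ξ₂ / 147 = 0.304 → ξ₂ = 22.34 mol/min.
Outlet amounts (n = n₀ + Σ ν·ξ):
  E: 147 − 1(65.42) = 81.58
  A: 0 + 2(65.42) − 2(22.34) = 86.14
  C: 0 + 2(22.34) = 44.69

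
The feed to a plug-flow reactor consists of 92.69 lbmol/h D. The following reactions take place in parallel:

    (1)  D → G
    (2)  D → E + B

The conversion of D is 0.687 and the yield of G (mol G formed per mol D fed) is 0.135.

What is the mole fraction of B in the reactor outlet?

Yield of G: 1ξ₁ / 92.69 = 0.135 → ξ₁ = 12.51 lbmol/h.
Conversion of D: 1ξ₁ + 1ξ₂ = 0.687 × 92.69 = 63.68 → ξ₂ = 51.16 lbmol/h.
Outlet amounts (n = n₀ + Σ ν·ξ):
  D: 92.69 − 1(12.51) − 1(51.16) = 29.01
  G: 0 + 1(12.51) = 12.51
  E: 0 + 1(51.16) = 51.16
  B: 0 + 1(51.16) = 51.16
Total out = 143.9 lbmol/h; y_B = 51.16 / 143.9 = 0.3557.

0.356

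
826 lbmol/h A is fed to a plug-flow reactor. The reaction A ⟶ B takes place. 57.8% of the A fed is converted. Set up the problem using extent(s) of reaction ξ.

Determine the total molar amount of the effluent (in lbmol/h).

826 lbmol/h

A reacted = 0.578 × 826 = 477.4 lbmol/h; ν_A = −1, so ξ = 477.4/1 = 477.4 lbmol/h.
Outlet amounts (n = n₀ + ν ξ):
  A: 826 − 1(477.4) = 348.6
  B: 0 + 1(477.4) = 477.4
Total out = 348.6 + 477.4 = 826 lbmol/h.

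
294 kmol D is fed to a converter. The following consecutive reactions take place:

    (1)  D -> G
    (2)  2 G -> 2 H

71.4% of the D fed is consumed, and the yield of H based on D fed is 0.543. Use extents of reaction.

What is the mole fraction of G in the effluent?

0.171

Conversion of D: D consumed = 1ξ₁ = 0.714 × 294 → ξ₁ = 209.9 kmol.
Yield of H: 2ξ₂ / 294 = 0.543 → ξ₂ = 79.82 kmol.
Outlet amounts (n = n₀ + Σ ν·ξ):
  D: 294 − 1(209.9) = 84.08
  G: 0 + 1(209.9) − 2(79.82) = 50.27
  H: 0 + 2(79.82) = 159.6
Total out = 294 kmol; y_G = 50.27 / 294 = 0.171.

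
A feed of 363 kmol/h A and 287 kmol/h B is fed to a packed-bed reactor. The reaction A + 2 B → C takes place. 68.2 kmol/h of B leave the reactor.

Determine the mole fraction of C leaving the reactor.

0.254

For B: n = n₀ − 2ξ → 68.2 = 287 − 2ξ, giving ξ = 109.4 kmol/h.
Outlet amounts (n = n₀ + ν ξ):
  A: 363 − 1(109.4) = 253.6
  B: 287 − 2(109.4) = 68.2
  C: 0 + 1(109.4) = 109.4
Total out = 431.2 kmol/h; y_C = 109.4 / 431.2 = 0.2537.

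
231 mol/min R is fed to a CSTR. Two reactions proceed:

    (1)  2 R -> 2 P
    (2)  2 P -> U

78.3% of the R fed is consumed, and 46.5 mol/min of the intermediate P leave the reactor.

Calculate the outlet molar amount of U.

Conversion of R: R consumed = 2ξ₁ = 0.783 × 231 → ξ₁ = 90.44 mol/min.
P balance: n_P = 0 + 2ξ₁ − 2ξ₂ = 46.5 → ξ₂ = (2·90.44 − 46.5)/2 = 67.19 mol/min.
Outlet amounts (n = n₀ + Σ ν·ξ):
  R: 231 − 2(90.44) = 50.13
  P: 0 + 2(90.44) − 2(67.19) = 46.5
  U: 0 + 1(67.19) = 67.19

67.2 mol/min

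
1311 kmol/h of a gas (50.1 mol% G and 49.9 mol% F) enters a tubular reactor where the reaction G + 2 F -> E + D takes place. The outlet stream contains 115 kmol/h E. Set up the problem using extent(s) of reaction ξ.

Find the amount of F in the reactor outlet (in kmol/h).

424 kmol/h

For E: n = n₀ + 1ξ → 115 = 0 + 1ξ, giving ξ = 115 kmol/h.
Outlet amounts (n = n₀ + ν ξ):
  G: 656.8 − 1(115) = 541.8
  F: 654.2 − 2(115) = 424.2
  E: 0 + 1(115) = 115
  D: 0 + 1(115) = 115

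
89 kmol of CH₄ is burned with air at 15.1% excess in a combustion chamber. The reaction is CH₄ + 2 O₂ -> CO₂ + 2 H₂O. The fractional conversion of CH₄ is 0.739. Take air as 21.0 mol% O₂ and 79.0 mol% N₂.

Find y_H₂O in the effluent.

Stoichiometric O₂ = 2 × 89 = 178 kmol; O₂ fed = 178 × 1.151 = 204.9 kmol.
N₂ fed = 204.9 × 79/21 = 770.7 kmol.
Fuel reacted = 0.739 × 89 → ξ = 65.77 kmol.
Outlet (n = n₀ + ν ξ):
  CH₄: 89 − 1(65.77) = 23.23
  O₂: 204.9 − 2(65.77) = 73.34
  N₂: 770.7 (inert)
  CO₂: 0 + 1(65.77) = 65.77
  H₂O: 0 + 2(65.77) = 131.5
Total out = 1065 kmol; y_H₂O = 131.5 / 1065 = 0.1236.

0.124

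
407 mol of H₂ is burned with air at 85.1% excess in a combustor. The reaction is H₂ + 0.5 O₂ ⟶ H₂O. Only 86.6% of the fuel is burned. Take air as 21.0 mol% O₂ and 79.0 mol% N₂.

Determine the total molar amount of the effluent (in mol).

2020 mol

Stoichiometric O₂ = 0.5 × 407 = 203.5 mol; O₂ fed = 203.5 × 1.851 = 376.7 mol.
N₂ fed = 376.7 × 79/21 = 1417 mol.
Fuel reacted = 0.866 × 407 → ξ = 352.5 mol.
Outlet (n = n₀ + ν ξ):
  H₂: 407 − 1(352.5) = 54.54
  O₂: 376.7 − 0.5(352.5) = 200.4
  N₂: 1417 (inert)
  H₂O: 0 + 1(352.5) = 352.5
Total out = 54.54 + 200.4 + 1417 + 352.5 = 2024 mol.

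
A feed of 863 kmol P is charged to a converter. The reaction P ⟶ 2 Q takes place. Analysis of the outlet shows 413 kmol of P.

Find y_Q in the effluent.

For P: n = n₀ − 1ξ → 413 = 863 − 1ξ, giving ξ = 450 kmol.
Outlet amounts (n = n₀ + ν ξ):
  P: 863 − 1(450) = 413
  Q: 0 + 2(450) = 900
Total out = 1313 kmol; y_Q = 900 / 1313 = 0.6855.

0.685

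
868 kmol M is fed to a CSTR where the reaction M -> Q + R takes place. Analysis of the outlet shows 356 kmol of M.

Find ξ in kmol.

For M: n = n₀ − 1ξ → 356 = 868 − 1ξ, giving ξ = 512 kmol.
Outlet amounts (n = n₀ + ν ξ):
  M: 868 − 1(512) = 356
  Q: 0 + 1(512) = 512
  R: 0 + 1(512) = 512

ξ = 512 kmol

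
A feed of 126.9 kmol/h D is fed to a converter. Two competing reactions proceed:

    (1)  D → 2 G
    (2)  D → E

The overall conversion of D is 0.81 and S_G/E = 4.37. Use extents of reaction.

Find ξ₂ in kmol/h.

ξ₂ = 32.3 kmol/h

Conversion of D: D consumed = 0.81 × 126.9 = 102.8 kmol/h = 1ξ₁ + 1ξ₂.
Selectivity: 2ξ₁ / (1ξ₂) = 4.37 → ξ₁ = 2.185 ξ₂.
Substitute: (1·2.185 + 1) ξ₂ = 102.8 → ξ₂ = 32.27 kmol/h, ξ₁ = 70.52 kmol/h.
Outlet amounts (n = n₀ + Σ ν·ξ):
  D: 126.9 − 1(70.52) − 1(32.27) = 24.11
  G: 0 + 2(70.52) = 141
  E: 0 + 1(32.27) = 32.27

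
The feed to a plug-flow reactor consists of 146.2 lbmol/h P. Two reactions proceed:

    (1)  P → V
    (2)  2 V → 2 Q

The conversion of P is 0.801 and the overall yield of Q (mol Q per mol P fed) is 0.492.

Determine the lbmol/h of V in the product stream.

Conversion of P: P consumed = 1ξ₁ = 0.801 × 146.2 → ξ₁ = 117.1 lbmol/h.
Yield of Q: 2ξ₂ / 146.2 = 0.492 → ξ₂ = 35.97 lbmol/h.
Outlet amounts (n = n₀ + Σ ν·ξ):
  P: 146.2 − 1(117.1) = 29.09
  V: 0 + 1(117.1) − 2(35.97) = 45.18
  Q: 0 + 2(35.97) = 71.93

45.2 lbmol/h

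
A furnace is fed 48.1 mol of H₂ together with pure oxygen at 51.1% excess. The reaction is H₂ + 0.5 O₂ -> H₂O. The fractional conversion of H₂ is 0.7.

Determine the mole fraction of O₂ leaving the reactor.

Stoichiometric O₂ = 0.5 × 48.1 = 24.05 mol; O₂ fed = 24.05 × 1.511 = 36.34 mol.
Fuel reacted = 0.7 × 48.1 → ξ = 33.67 mol.
Outlet (n = n₀ + ν ξ):
  H₂: 48.1 − 1(33.67) = 14.43
  O₂: 36.34 − 0.5(33.67) = 19.5
  H₂O: 0 + 1(33.67) = 33.67
Total out = 67.6 mol; y_O₂ = 19.5 / 67.6 = 0.2885.

0.289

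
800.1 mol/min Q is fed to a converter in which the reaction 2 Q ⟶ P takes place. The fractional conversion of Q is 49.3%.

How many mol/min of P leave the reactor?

Q reacted = 0.493 × 800.1 = 394.4 mol/min; ν_Q = −2, so ξ = 394.4/2 = 197.2 mol/min.
Outlet amounts (n = n₀ + ν ξ):
  Q: 800.1 − 2(197.2) = 405.7
  P: 0 + 1(197.2) = 197.2

197 mol/min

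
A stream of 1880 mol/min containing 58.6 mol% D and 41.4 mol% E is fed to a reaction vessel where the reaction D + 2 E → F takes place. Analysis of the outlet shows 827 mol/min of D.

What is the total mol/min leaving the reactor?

For D: n = n₀ − 1ξ → 827 = 1102 − 1ξ, giving ξ = 274.7 mol/min.
Outlet amounts (n = n₀ + ν ξ):
  D: 1102 − 1(274.7) = 827
  E: 778.3 − 2(274.7) = 229
  F: 0 + 1(274.7) = 274.7
Total out = 827 + 229 + 274.7 = 1331 mol/min.

1330 mol/min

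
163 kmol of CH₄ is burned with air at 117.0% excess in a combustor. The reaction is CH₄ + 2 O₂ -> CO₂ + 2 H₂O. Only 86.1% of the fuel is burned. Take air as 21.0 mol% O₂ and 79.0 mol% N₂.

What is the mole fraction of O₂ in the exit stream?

Stoichiometric O₂ = 2 × 163 = 326 kmol; O₂ fed = 326 × 2.170 = 707.4 kmol.
N₂ fed = 707.4 × 79/21 = 2661 kmol.
Fuel reacted = 0.861 × 163 → ξ = 140.3 kmol.
Outlet (n = n₀ + ν ξ):
  CH₄: 163 − 1(140.3) = 22.66
  O₂: 707.4 − 2(140.3) = 426.7
  N₂: 2661 (inert)
  CO₂: 0 + 1(140.3) = 140.3
  H₂O: 0 + 2(140.3) = 280.7
Total out = 3532 kmol; y_O₂ = 426.7 / 3532 = 0.1208.

0.121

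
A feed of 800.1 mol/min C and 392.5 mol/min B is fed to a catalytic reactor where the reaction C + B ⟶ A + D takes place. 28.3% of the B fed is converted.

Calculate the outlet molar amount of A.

111 mol/min

B reacted = 0.283 × 392.5 = 111.1 mol/min; ν_B = −1, so ξ = 111.1/1 = 111.1 mol/min.
Outlet amounts (n = n₀ + ν ξ):
  C: 800.1 − 1(111.1) = 689
  B: 392.5 − 1(111.1) = 281.4
  A: 0 + 1(111.1) = 111.1
  D: 0 + 1(111.1) = 111.1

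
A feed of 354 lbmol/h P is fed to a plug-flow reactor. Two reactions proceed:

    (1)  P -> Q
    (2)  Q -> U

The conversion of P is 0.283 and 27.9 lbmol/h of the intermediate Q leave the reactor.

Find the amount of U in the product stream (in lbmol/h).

Conversion of P: P consumed = 1ξ₁ = 0.283 × 354 → ξ₁ = 100.2 lbmol/h.
Q balance: n_Q = 0 + 1ξ₁ − 1ξ₂ = 27.9 → ξ₂ = (1·100.2 − 27.9)/1 = 72.28 lbmol/h.
Outlet amounts (n = n₀ + Σ ν·ξ):
  P: 354 − 1(100.2) = 253.8
  Q: 0 + 1(100.2) − 1(72.28) = 27.9
  U: 0 + 1(72.28) = 72.28

72.3 lbmol/h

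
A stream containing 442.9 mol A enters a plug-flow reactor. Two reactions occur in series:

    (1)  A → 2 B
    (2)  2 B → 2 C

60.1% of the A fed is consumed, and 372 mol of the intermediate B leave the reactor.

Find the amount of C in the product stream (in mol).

160 mol

Conversion of A: A consumed = 1ξ₁ = 0.601 × 442.9 → ξ₁ = 266.2 mol.
B balance: n_B = 0 + 2ξ₁ − 2ξ₂ = 372 → ξ₂ = (2·266.2 − 372)/2 = 80.18 mol.
Outlet amounts (n = n₀ + Σ ν·ξ):
  A: 442.9 − 1(266.2) = 176.7
  B: 0 + 2(266.2) − 2(80.18) = 372
  C: 0 + 2(80.18) = 160.4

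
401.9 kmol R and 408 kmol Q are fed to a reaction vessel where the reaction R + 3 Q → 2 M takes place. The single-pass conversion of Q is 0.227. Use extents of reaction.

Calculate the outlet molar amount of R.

371 kmol

Q reacted = 0.227 × 408 = 92.62 kmol; ν_Q = −3, so ξ = 92.62/3 = 30.87 kmol.
Outlet amounts (n = n₀ + ν ξ):
  R: 401.9 − 1(30.87) = 371
  Q: 408 − 3(30.87) = 315.4
  M: 0 + 2(30.87) = 61.74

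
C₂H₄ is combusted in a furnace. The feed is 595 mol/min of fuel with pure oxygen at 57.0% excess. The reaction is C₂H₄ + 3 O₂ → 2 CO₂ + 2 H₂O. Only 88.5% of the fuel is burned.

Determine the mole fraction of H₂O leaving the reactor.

Stoichiometric O₂ = 3 × 595 = 1785 mol/min; O₂ fed = 1785 × 1.570 = 2802 mol/min.
Fuel reacted = 0.885 × 595 → ξ = 526.6 mol/min.
Outlet (n = n₀ + ν ξ):
  C₂H₄: 595 − 1(526.6) = 68.42
  O₂: 2802 − 3(526.6) = 1223
  CO₂: 0 + 2(526.6) = 1053
  H₂O: 0 + 2(526.6) = 1053
Total out = 3397 mol/min; y_H₂O = 1053 / 3397 = 0.31.

0.31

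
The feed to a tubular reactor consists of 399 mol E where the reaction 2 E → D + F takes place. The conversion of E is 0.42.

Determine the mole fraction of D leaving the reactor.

0.21

E reacted = 0.42 × 399 = 167.6 mol; ν_E = −2, so ξ = 167.6/2 = 83.79 mol.
Outlet amounts (n = n₀ + ν ξ):
  E: 399 − 2(83.79) = 231.4
  D: 0 + 1(83.79) = 83.79
  F: 0 + 1(83.79) = 83.79
Total out = 399 mol; y_D = 83.79 / 399 = 0.21.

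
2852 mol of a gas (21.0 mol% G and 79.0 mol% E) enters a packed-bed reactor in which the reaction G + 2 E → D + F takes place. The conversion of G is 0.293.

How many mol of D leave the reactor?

G reacted = 0.293 × 598.9 = 175.5 mol; ν_G = −1, so ξ = 175.5/1 = 175.5 mol.
Outlet amounts (n = n₀ + ν ξ):
  G: 598.9 − 1(175.5) = 423.4
  E: 2253 − 2(175.5) = 1902
  D: 0 + 1(175.5) = 175.5
  F: 0 + 1(175.5) = 175.5

175 mol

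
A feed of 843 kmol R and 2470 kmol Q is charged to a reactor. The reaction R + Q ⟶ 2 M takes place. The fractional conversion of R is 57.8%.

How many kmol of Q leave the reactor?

1980 kmol

R reacted = 0.578 × 843 = 487.3 kmol; ν_R = −1, so ξ = 487.3/1 = 487.3 kmol.
Outlet amounts (n = n₀ + ν ξ):
  R: 843 − 1(487.3) = 355.7
  Q: 2470 − 1(487.3) = 1983
  M: 0 + 2(487.3) = 974.5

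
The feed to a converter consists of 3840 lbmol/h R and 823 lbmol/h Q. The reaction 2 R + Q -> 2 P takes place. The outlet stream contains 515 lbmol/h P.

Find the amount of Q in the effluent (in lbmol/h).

566 lbmol/h

For P: n = n₀ + 2ξ → 515 = 0 + 2ξ, giving ξ = 257.5 lbmol/h.
Outlet amounts (n = n₀ + ν ξ):
  R: 3840 − 2(257.5) = 3325
  Q: 823 − 1(257.5) = 565.5
  P: 0 + 2(257.5) = 515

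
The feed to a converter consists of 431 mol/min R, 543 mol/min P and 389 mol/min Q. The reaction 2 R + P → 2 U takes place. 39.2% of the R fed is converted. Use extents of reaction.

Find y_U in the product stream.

0.132

R reacted = 0.392 × 431 = 169 mol/min; ν_R = −2, so ξ = 169/2 = 84.48 mol/min.
Outlet amounts (n = n₀ + ν ξ):
  R: 431 − 2(84.48) = 262
  P: 543 − 1(84.48) = 458.5
  U: 0 + 2(84.48) = 169
  Q: 389 (inert)
Total out = 1279 mol/min; y_U = 169 / 1279 = 0.1321.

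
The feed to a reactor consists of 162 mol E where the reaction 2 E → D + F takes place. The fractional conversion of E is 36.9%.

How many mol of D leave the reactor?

E reacted = 0.369 × 162 = 59.78 mol; ν_E = −2, so ξ = 59.78/2 = 29.89 mol.
Outlet amounts (n = n₀ + ν ξ):
  E: 162 − 2(29.89) = 102.2
  D: 0 + 1(29.89) = 29.89
  F: 0 + 1(29.89) = 29.89

29.9 mol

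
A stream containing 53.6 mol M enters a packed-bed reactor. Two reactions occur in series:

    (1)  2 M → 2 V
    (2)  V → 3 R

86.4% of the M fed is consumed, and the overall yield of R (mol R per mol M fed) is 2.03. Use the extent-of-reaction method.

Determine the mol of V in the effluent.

10 mol

Conversion of M: M consumed = 2ξ₁ = 0.864 × 53.6 → ξ₁ = 23.16 mol.
Yield of R: 3ξ₂ / 53.6 = 2.03 → ξ₂ = 36.27 mol.
Outlet amounts (n = n₀ + Σ ν·ξ):
  M: 53.6 − 2(23.16) = 7.29
  V: 0 + 2(23.16) − 1(36.27) = 10.04
  R: 0 + 3(36.27) = 108.8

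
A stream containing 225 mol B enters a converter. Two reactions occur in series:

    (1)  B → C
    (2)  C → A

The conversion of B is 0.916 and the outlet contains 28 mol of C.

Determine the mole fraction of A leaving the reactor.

0.792

Conversion of B: B consumed = 1ξ₁ = 0.916 × 225 → ξ₁ = 206.1 mol.
C balance: n_C = 0 + 1ξ₁ − 1ξ₂ = 28 → ξ₂ = (1·206.1 − 28)/1 = 178.1 mol.
Outlet amounts (n = n₀ + Σ ν·ξ):
  B: 225 − 1(206.1) = 18.9
  C: 0 + 1(206.1) − 1(178.1) = 28
  A: 0 + 1(178.1) = 178.1
Total out = 225 mol; y_A = 178.1 / 225 = 0.7916.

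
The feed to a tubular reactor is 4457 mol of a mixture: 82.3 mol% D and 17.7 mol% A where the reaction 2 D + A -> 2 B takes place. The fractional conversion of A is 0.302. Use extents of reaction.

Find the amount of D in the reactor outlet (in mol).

A reacted = 0.302 × 788.9 = 238.2 mol; ν_A = −1, so ξ = 238.2/1 = 238.2 mol.
Outlet amounts (n = n₀ + ν ξ):
  D: 3668 − 2(238.2) = 3192
  A: 788.9 − 1(238.2) = 550.6
  B: 0 + 2(238.2) = 476.5

3190 mol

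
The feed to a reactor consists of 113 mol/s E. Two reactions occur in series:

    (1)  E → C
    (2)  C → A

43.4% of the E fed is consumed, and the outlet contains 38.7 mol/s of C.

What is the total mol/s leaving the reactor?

Conversion of E: E consumed = 1ξ₁ = 0.434 × 113 → ξ₁ = 49.04 mol/s.
C balance: n_C = 0 + 1ξ₁ − 1ξ₂ = 38.7 → ξ₂ = (1·49.04 − 38.7)/1 = 10.34 mol/s.
Outlet amounts (n = n₀ + Σ ν·ξ):
  E: 113 − 1(49.04) = 63.96
  C: 0 + 1(49.04) − 1(10.34) = 38.7
  A: 0 + 1(10.34) = 10.34
Total out = 63.96 + 38.7 + 10.34 = 113 mol/s.

113 mol/s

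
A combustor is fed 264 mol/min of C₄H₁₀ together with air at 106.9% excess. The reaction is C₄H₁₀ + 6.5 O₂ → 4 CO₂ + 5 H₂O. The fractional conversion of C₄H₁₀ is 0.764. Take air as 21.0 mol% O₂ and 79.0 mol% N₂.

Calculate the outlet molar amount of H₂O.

1010 mol/min

Stoichiometric O₂ = 6.5 × 264 = 1716 mol/min; O₂ fed = 1716 × 2.069 = 3550 mol/min.
N₂ fed = 3550 × 79/21 = 13360 mol/min.
Fuel reacted = 0.764 × 264 → ξ = 201.7 mol/min.
Outlet (n = n₀ + ν ξ):
  C₄H₁₀: 264 − 1(201.7) = 62.3
  O₂: 3550 − 6.5(201.7) = 2239
  N₂: 13360 (inert)
  CO₂: 0 + 4(201.7) = 806.8
  H₂O: 0 + 5(201.7) = 1008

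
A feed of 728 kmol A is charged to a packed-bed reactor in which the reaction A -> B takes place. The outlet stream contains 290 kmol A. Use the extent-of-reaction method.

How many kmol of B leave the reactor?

For A: n = n₀ − 1ξ → 290 = 728 − 1ξ, giving ξ = 438 kmol.
Outlet amounts (n = n₀ + ν ξ):
  A: 728 − 1(438) = 290
  B: 0 + 1(438) = 438

438 kmol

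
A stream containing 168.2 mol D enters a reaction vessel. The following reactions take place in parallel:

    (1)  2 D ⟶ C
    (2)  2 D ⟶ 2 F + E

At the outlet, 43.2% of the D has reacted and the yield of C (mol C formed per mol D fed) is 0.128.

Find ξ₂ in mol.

ξ₂ = 14.8 mol

Yield of C: 1ξ₁ / 168.2 = 0.128 → ξ₁ = 21.53 mol.
Conversion of D: 2ξ₁ + 2ξ₂ = 0.432 × 168.2 = 72.66 → ξ₂ = 14.8 mol.
Outlet amounts (n = n₀ + Σ ν·ξ):
  D: 168.2 − 2(21.53) − 2(14.8) = 95.54
  C: 0 + 1(21.53) = 21.53
  F: 0 + 2(14.8) = 29.6
  E: 0 + 1(14.8) = 14.8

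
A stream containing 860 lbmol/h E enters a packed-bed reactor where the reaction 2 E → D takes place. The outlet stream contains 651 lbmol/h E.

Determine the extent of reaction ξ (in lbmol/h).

For E: n = n₀ − 2ξ → 651 = 860 − 2ξ, giving ξ = 104.5 lbmol/h.
Outlet amounts (n = n₀ + ν ξ):
  E: 860 − 2(104.5) = 651
  D: 0 + 1(104.5) = 104.5

ξ = 104 lbmol/h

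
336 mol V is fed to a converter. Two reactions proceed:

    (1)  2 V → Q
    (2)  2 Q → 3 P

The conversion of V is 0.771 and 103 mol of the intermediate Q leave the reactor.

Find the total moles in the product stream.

Conversion of V: V consumed = 2ξ₁ = 0.771 × 336 → ξ₁ = 129.5 mol.
Q balance: n_Q = 0 + 1ξ₁ − 2ξ₂ = 103 → ξ₂ = (1·129.5 − 103)/2 = 13.26 mol.
Outlet amounts (n = n₀ + Σ ν·ξ):
  V: 336 − 2(129.5) = 76.94
  Q: 0 + 1(129.5) − 2(13.26) = 103
  P: 0 + 3(13.26) = 39.79
Total out = 76.94 + 103 + 39.79 = 219.7 mol.

220 mol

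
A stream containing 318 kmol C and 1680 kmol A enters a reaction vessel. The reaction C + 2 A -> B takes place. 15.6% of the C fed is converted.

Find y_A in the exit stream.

C reacted = 0.156 × 318 = 49.61 kmol; ν_C = −1, so ξ = 49.61/1 = 49.61 kmol.
Outlet amounts (n = n₀ + ν ξ):
  C: 318 − 1(49.61) = 268.4
  A: 1680 − 2(49.61) = 1581
  B: 0 + 1(49.61) = 49.61
Total out = 1899 kmol; y_A = 1581 / 1899 = 0.8325.

0.833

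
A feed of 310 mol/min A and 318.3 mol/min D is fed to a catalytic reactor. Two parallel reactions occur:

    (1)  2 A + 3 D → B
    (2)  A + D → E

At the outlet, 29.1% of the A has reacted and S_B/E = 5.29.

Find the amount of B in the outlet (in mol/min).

41.2 mol/min

Conversion of A: A consumed = 0.291 × 310 = 90.21 mol/min = 2ξ₁ + 1ξ₂.
Selectivity: 1ξ₁ / (1ξ₂) = 5.29 → ξ₁ = 5.29 ξ₂.
Substitute: (2·5.29 + 1) ξ₂ = 90.21 → ξ₂ = 7.79 mol/min, ξ₁ = 41.21 mol/min.
Outlet amounts (n = n₀ + Σ ν·ξ):
  A: 310 − 2(41.21) − 1(7.79) = 219.8
  D: 318.3 − 3(41.21) − 1(7.79) = 186.9
  B: 0 + 1(41.21) = 41.21
  E: 0 + 1(7.79) = 7.79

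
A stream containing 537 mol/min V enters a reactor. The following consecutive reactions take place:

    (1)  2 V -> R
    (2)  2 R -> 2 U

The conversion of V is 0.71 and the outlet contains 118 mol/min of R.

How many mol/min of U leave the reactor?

Conversion of V: V consumed = 2ξ₁ = 0.71 × 537 → ξ₁ = 190.6 mol/min.
R balance: n_R = 0 + 1ξ₁ − 2ξ₂ = 118 → ξ₂ = (1·190.6 − 118)/2 = 36.32 mol/min.
Outlet amounts (n = n₀ + Σ ν·ξ):
  V: 537 − 2(190.6) = 155.7
  R: 0 + 1(190.6) − 2(36.32) = 118
  U: 0 + 2(36.32) = 72.63

72.6 mol/min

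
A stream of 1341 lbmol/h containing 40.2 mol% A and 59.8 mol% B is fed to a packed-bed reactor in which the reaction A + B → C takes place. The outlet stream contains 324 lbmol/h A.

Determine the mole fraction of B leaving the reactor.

For A: n = n₀ − 1ξ → 324 = 539.1 − 1ξ, giving ξ = 215.1 lbmol/h.
Outlet amounts (n = n₀ + ν ξ):
  A: 539.1 − 1(215.1) = 324
  B: 801.9 − 1(215.1) = 586.8
  C: 0 + 1(215.1) = 215.1
Total out = 1126 lbmol/h; y_B = 586.8 / 1126 = 0.5212.

0.521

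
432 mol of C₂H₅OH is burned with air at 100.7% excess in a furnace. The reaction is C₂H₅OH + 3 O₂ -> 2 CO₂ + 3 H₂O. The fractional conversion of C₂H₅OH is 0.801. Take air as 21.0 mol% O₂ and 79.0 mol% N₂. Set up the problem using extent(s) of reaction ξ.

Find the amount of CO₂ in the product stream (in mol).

692 mol

Stoichiometric O₂ = 3 × 432 = 1296 mol; O₂ fed = 1296 × 2.007 = 2601 mol.
N₂ fed = 2601 × 79/21 = 9785 mol.
Fuel reacted = 0.801 × 432 → ξ = 346 mol.
Outlet (n = n₀ + ν ξ):
  C₂H₅OH: 432 − 1(346) = 85.97
  O₂: 2601 − 3(346) = 1563
  N₂: 9785 (inert)
  CO₂: 0 + 2(346) = 692.1
  H₂O: 0 + 3(346) = 1038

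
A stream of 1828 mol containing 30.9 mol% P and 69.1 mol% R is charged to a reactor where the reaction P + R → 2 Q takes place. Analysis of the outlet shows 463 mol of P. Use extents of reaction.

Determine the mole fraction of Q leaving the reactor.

0.111

For P: n = n₀ − 1ξ → 463 = 564.9 − 1ξ, giving ξ = 101.9 mol.
Outlet amounts (n = n₀ + ν ξ):
  P: 564.9 − 1(101.9) = 463
  R: 1263 − 1(101.9) = 1161
  Q: 0 + 2(101.9) = 203.7
Total out = 1828 mol; y_Q = 203.7 / 1828 = 0.1114.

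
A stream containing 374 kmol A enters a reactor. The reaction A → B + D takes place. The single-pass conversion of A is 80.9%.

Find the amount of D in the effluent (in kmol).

A reacted = 0.809 × 374 = 302.6 kmol; ν_A = −1, so ξ = 302.6/1 = 302.6 kmol.
Outlet amounts (n = n₀ + ν ξ):
  A: 374 − 1(302.6) = 71.43
  B: 0 + 1(302.6) = 302.6
  D: 0 + 1(302.6) = 302.6

303 kmol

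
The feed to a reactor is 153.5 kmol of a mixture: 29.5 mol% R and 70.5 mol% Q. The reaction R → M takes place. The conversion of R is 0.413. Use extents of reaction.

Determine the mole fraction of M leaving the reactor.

0.122

R reacted = 0.413 × 45.28 = 18.7 kmol; ν_R = −1, so ξ = 18.7/1 = 18.7 kmol.
Outlet amounts (n = n₀ + ν ξ):
  R: 45.28 − 1(18.7) = 26.58
  M: 0 + 1(18.7) = 18.7
  Q: 108.2 (inert)
Total out = 153.5 kmol; y_M = 18.7 / 153.5 = 0.1218.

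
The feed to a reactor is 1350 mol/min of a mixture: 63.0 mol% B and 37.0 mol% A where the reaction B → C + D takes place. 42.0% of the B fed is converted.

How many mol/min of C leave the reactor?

357 mol/min

B reacted = 0.42 × 850.5 = 357.2 mol/min; ν_B = −1, so ξ = 357.2/1 = 357.2 mol/min.
Outlet amounts (n = n₀ + ν ξ):
  B: 850.5 − 1(357.2) = 493.3
  C: 0 + 1(357.2) = 357.2
  D: 0 + 1(357.2) = 357.2
  A: 499.5 (inert)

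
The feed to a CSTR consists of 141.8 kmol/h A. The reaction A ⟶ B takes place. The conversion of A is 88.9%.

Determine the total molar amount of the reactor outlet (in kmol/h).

142 kmol/h

A reacted = 0.889 × 141.8 = 126.1 kmol/h; ν_A = −1, so ξ = 126.1/1 = 126.1 kmol/h.
Outlet amounts (n = n₀ + ν ξ):
  A: 141.8 − 1(126.1) = 15.74
  B: 0 + 1(126.1) = 126.1
Total out = 15.74 + 126.1 = 141.8 kmol/h.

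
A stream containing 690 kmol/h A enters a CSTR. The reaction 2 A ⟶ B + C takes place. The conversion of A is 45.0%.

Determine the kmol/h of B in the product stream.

A reacted = 0.45 × 690 = 310.5 kmol/h; ν_A = −2, so ξ = 310.5/2 = 155.2 kmol/h.
Outlet amounts (n = n₀ + ν ξ):
  A: 690 − 2(155.2) = 379.5
  B: 0 + 1(155.2) = 155.2
  C: 0 + 1(155.2) = 155.2

155 kmol/h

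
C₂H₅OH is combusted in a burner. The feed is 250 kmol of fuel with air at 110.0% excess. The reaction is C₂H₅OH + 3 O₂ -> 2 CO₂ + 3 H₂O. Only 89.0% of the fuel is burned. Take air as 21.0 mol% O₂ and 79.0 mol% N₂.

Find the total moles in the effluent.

7970 kmol

Stoichiometric O₂ = 3 × 250 = 750 kmol; O₂ fed = 750 × 2.100 = 1575 kmol.
N₂ fed = 1575 × 79/21 = 5925 kmol.
Fuel reacted = 0.89 × 250 → ξ = 222.5 kmol.
Outlet (n = n₀ + ν ξ):
  C₂H₅OH: 250 − 1(222.5) = 27.5
  O₂: 1575 − 3(222.5) = 907.5
  N₂: 5925 (inert)
  CO₂: 0 + 2(222.5) = 445
  H₂O: 0 + 3(222.5) = 667.5
Total out = 27.5 + 907.5 + 5925 + 445 + 667.5 = 7972 kmol.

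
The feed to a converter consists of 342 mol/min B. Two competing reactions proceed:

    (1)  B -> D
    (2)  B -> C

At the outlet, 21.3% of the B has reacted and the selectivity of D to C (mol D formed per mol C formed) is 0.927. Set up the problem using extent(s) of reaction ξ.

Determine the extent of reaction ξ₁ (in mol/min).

Conversion of B: B consumed = 0.213 × 342 = 72.85 mol/min = 1ξ₁ + 1ξ₂.
Selectivity: 1ξ₁ / (1ξ₂) = 0.927 → ξ₁ = 0.927 ξ₂.
Substitute: (1·0.927 + 1) ξ₂ = 72.85 → ξ₂ = 37.8 mol/min, ξ₁ = 35.04 mol/min.
Outlet amounts (n = n₀ + Σ ν·ξ):
  B: 342 − 1(35.04) − 1(37.8) = 269.2
  D: 0 + 1(35.04) = 35.04
  C: 0 + 1(37.8) = 37.8

ξ₁ = 35 mol/min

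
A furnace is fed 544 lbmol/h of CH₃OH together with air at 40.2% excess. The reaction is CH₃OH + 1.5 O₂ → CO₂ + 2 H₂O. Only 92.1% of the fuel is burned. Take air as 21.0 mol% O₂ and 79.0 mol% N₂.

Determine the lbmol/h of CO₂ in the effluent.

Stoichiometric O₂ = 1.5 × 544 = 816 lbmol/h; O₂ fed = 816 × 1.402 = 1144 lbmol/h.
N₂ fed = 1144 × 79/21 = 4304 lbmol/h.
Fuel reacted = 0.921 × 544 → ξ = 501 lbmol/h.
Outlet (n = n₀ + ν ξ):
  CH₃OH: 544 − 1(501) = 42.98
  O₂: 1144 − 1.5(501) = 392.5
  N₂: 4304 (inert)
  CO₂: 0 + 1(501) = 501
  H₂O: 0 + 2(501) = 1002

501 lbmol/h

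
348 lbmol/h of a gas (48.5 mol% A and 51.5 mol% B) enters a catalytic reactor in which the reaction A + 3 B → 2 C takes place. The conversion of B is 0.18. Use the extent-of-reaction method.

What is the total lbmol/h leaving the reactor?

326 lbmol/h

B reacted = 0.18 × 179.2 = 32.26 lbmol/h; ν_B = −3, so ξ = 32.26/3 = 10.75 lbmol/h.
Outlet amounts (n = n₀ + ν ξ):
  A: 168.8 − 1(10.75) = 158
  B: 179.2 − 3(10.75) = 147
  C: 0 + 2(10.75) = 21.51
Total out = 158 + 147 + 21.51 = 326.5 lbmol/h.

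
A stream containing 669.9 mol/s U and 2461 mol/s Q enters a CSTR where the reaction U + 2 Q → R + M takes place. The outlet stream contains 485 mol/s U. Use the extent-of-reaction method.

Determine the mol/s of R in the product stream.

For U: n = n₀ − 1ξ → 485 = 669.9 − 1ξ, giving ξ = 184.9 mol/s.
Outlet amounts (n = n₀ + ν ξ):
  U: 669.9 − 1(184.9) = 485
  Q: 2461 − 2(184.9) = 2091
  R: 0 + 1(184.9) = 184.9
  M: 0 + 1(184.9) = 184.9

185 mol/s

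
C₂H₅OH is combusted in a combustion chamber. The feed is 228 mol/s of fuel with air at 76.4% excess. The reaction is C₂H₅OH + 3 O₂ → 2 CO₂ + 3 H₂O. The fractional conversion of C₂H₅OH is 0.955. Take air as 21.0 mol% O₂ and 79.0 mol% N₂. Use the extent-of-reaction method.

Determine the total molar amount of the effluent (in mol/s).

Stoichiometric O₂ = 3 × 228 = 684 mol/s; O₂ fed = 684 × 1.764 = 1207 mol/s.
N₂ fed = 1207 × 79/21 = 4539 mol/s.
Fuel reacted = 0.955 × 228 → ξ = 217.7 mol/s.
Outlet (n = n₀ + ν ξ):
  C₂H₅OH: 228 − 1(217.7) = 10.26
  O₂: 1207 − 3(217.7) = 553.4
  N₂: 4539 (inert)
  CO₂: 0 + 2(217.7) = 435.5
  H₂O: 0 + 3(217.7) = 653.2
Total out = 10.26 + 553.4 + 4539 + 435.5 + 653.2 = 6191 mol/s.

6190 mol/s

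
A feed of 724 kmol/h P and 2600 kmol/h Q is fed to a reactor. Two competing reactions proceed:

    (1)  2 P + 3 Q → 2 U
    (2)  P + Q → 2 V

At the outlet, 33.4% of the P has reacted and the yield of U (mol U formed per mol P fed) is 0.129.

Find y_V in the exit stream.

0.0932

Yield of U: 2ξ₁ / 724 = 0.129 → ξ₁ = 46.7 kmol/h.
Conversion of P: 2ξ₁ + 1ξ₂ = 0.334 × 724 = 241.8 → ξ₂ = 148.4 kmol/h.
Outlet amounts (n = n₀ + Σ ν·ξ):
  P: 724 − 2(46.7) − 1(148.4) = 482.2
  Q: 2600 − 3(46.7) − 1(148.4) = 2311
  U: 0 + 2(46.7) = 93.4
  V: 0 + 2(148.4) = 296.8
Total out = 3184 kmol/h; y_V = 296.8 / 3184 = 0.09323.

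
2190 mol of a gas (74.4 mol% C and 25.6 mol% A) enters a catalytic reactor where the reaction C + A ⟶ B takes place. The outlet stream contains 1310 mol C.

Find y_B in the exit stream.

For C: n = n₀ − 1ξ → 1310 = 1629 − 1ξ, giving ξ = 319.4 mol.
Outlet amounts (n = n₀ + ν ξ):
  C: 1629 − 1(319.4) = 1310
  A: 560.6 − 1(319.4) = 241.3
  B: 0 + 1(319.4) = 319.4
Total out = 1871 mol; y_B = 319.4 / 1871 = 0.1707.

0.171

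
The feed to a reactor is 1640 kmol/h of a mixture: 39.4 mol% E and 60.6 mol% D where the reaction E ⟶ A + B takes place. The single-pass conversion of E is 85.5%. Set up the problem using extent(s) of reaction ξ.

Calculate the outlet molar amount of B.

552 kmol/h

E reacted = 0.855 × 646.2 = 552.5 kmol/h; ν_E = −1, so ξ = 552.5/1 = 552.5 kmol/h.
Outlet amounts (n = n₀ + ν ξ):
  E: 646.2 − 1(552.5) = 93.69
  A: 0 + 1(552.5) = 552.5
  B: 0 + 1(552.5) = 552.5
  D: 993.8 (inert)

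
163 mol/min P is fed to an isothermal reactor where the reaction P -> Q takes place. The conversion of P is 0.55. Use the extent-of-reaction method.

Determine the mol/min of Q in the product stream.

P reacted = 0.55 × 163 = 89.65 mol/min; ν_P = −1, so ξ = 89.65/1 = 89.65 mol/min.
Outlet amounts (n = n₀ + ν ξ):
  P: 163 − 1(89.65) = 73.35
  Q: 0 + 1(89.65) = 89.65

89.7 mol/min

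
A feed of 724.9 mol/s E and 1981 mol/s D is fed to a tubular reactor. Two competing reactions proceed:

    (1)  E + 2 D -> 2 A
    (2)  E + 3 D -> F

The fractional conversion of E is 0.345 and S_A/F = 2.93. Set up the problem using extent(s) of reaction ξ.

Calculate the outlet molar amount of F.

Conversion of E: E consumed = 0.345 × 724.9 = 250.1 mol/s = 1ξ₁ + 1ξ₂.
Selectivity: 2ξ₁ / (1ξ₂) = 2.93 → ξ₁ = 1.465 ξ₂.
Substitute: (1·1.465 + 1) ξ₂ = 250.1 → ξ₂ = 101.5 mol/s, ξ₁ = 148.6 mol/s.
Outlet amounts (n = n₀ + Σ ν·ξ):
  E: 724.9 − 1(148.6) − 1(101.5) = 474.8
  D: 1981 − 2(148.6) − 3(101.5) = 1379
  A: 0 + 2(148.6) = 297.3
  F: 0 + 1(101.5) = 101.5

101 mol/s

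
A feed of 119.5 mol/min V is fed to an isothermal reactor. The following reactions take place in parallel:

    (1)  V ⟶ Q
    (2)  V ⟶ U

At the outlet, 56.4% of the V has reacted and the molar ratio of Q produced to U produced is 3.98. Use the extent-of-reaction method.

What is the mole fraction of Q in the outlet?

Conversion of V: V consumed = 0.564 × 119.5 = 67.4 mol/min = 1ξ₁ + 1ξ₂.
Selectivity: 1ξ₁ / (1ξ₂) = 3.98 → ξ₁ = 3.98 ξ₂.
Substitute: (1·3.98 + 1) ξ₂ = 67.4 → ξ₂ = 13.53 mol/min, ξ₁ = 53.86 mol/min.
Outlet amounts (n = n₀ + Σ ν·ξ):
  V: 119.5 − 1(53.86) − 1(13.53) = 52.1
  Q: 0 + 1(53.86) = 53.86
  U: 0 + 1(13.53) = 13.53
Total out = 119.5 mol/min; y_Q = 53.86 / 119.5 = 0.4507.

0.451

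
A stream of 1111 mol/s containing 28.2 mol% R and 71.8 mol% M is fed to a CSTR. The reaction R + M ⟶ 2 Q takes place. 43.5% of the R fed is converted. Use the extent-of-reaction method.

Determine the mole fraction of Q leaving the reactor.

0.245

R reacted = 0.435 × 313.3 = 136.3 mol/s; ν_R = −1, so ξ = 136.3/1 = 136.3 mol/s.
Outlet amounts (n = n₀ + ν ξ):
  R: 313.3 − 1(136.3) = 177
  M: 797.7 − 1(136.3) = 661.4
  Q: 0 + 2(136.3) = 272.6
Total out = 1111 mol/s; y_Q = 272.6 / 1111 = 0.2453.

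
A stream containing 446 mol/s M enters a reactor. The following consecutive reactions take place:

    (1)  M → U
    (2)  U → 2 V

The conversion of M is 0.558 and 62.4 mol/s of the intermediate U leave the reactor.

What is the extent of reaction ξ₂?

Conversion of M: M consumed = 1ξ₁ = 0.558 × 446 → ξ₁ = 248.9 mol/s.
U balance: n_U = 0 + 1ξ₁ − 1ξ₂ = 62.4 → ξ₂ = (1·248.9 − 62.4)/1 = 186.5 mol/s.
Outlet amounts (n = n₀ + Σ ν·ξ):
  M: 446 − 1(248.9) = 197.1
  U: 0 + 1(248.9) − 1(186.5) = 62.4
  V: 0 + 2(186.5) = 372.9

ξ₂ = 186 mol/s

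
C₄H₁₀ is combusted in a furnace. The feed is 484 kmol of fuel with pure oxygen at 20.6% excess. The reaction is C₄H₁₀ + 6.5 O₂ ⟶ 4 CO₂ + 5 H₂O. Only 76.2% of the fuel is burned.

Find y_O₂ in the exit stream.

Stoichiometric O₂ = 6.5 × 484 = 3146 kmol; O₂ fed = 3146 × 1.206 = 3794 kmol.
Fuel reacted = 0.762 × 484 → ξ = 368.8 kmol.
Outlet (n = n₀ + ν ξ):
  C₄H₁₀: 484 − 1(368.8) = 115.2
  O₂: 3794 − 6.5(368.8) = 1397
  CO₂: 0 + 4(368.8) = 1475
  H₂O: 0 + 5(368.8) = 1844
Total out = 4831 kmol; y_O₂ = 1397 / 4831 = 0.2891.

0.289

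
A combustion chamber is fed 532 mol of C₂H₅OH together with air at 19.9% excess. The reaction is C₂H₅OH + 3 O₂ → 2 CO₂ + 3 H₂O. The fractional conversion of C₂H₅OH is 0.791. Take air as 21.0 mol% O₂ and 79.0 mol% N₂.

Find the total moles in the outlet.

Stoichiometric O₂ = 3 × 532 = 1596 mol; O₂ fed = 1596 × 1.199 = 1914 mol.
N₂ fed = 1914 × 79/21 = 7199 mol.
Fuel reacted = 0.791 × 532 → ξ = 420.8 mol.
Outlet (n = n₀ + ν ξ):
  C₂H₅OH: 532 − 1(420.8) = 111.2
  O₂: 1914 − 3(420.8) = 651.2
  N₂: 7199 (inert)
  CO₂: 0 + 2(420.8) = 841.6
  H₂O: 0 + 3(420.8) = 1262
Total out = 111.2 + 651.2 + 7199 + 841.6 + 1262 = 10070 mol.

10100 mol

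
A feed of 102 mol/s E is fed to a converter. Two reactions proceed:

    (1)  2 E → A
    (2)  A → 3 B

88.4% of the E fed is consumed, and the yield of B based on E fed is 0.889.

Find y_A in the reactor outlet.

0.127

Conversion of E: E consumed = 2ξ₁ = 0.884 × 102 → ξ₁ = 45.08 mol/s.
Yield of B: 3ξ₂ / 102 = 0.889 → ξ₂ = 30.23 mol/s.
Outlet amounts (n = n₀ + Σ ν·ξ):
  E: 102 − 2(45.08) = 11.83
  A: 0 + 1(45.08) − 1(30.23) = 14.86
  B: 0 + 3(30.23) = 90.68
Total out = 117.4 mol/s; y_A = 14.86 / 117.4 = 0.1266.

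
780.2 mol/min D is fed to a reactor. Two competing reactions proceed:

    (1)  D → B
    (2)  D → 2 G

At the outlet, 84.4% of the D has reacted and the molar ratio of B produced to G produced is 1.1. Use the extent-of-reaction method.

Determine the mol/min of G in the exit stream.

412 mol/min

Conversion of D: D consumed = 0.844 × 780.2 = 658.5 mol/min = 1ξ₁ + 1ξ₂.
Selectivity: 1ξ₁ / (2ξ₂) = 1.1 → ξ₁ = 2.2 ξ₂.
Substitute: (1·2.2 + 1) ξ₂ = 658.5 → ξ₂ = 205.8 mol/min, ξ₁ = 452.7 mol/min.
Outlet amounts (n = n₀ + Σ ν·ξ):
  D: 780.2 − 1(452.7) − 1(205.8) = 121.7
  B: 0 + 1(452.7) = 452.7
  G: 0 + 2(205.8) = 411.6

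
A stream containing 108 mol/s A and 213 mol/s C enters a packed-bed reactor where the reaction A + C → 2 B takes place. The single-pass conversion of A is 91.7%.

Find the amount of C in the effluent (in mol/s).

A reacted = 0.917 × 108 = 99.04 mol/s; ν_A = −1, so ξ = 99.04/1 = 99.04 mol/s.
Outlet amounts (n = n₀ + ν ξ):
  A: 108 − 1(99.04) = 8.964
  C: 213 − 1(99.04) = 114
  B: 0 + 2(99.04) = 198.1

114 mol/s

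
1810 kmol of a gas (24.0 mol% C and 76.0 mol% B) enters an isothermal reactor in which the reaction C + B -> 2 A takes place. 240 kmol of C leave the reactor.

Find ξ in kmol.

For C: n = n₀ − 1ξ → 240 = 434.4 − 1ξ, giving ξ = 194.4 kmol.
Outlet amounts (n = n₀ + ν ξ):
  C: 434.4 − 1(194.4) = 240
  B: 1376 − 1(194.4) = 1181
  A: 0 + 2(194.4) = 388.8

ξ = 194 kmol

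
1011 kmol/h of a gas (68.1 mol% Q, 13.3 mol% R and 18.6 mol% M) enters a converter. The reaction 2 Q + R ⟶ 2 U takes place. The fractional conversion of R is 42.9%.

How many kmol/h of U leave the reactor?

115 kmol/h

R reacted = 0.429 × 134.5 = 57.68 kmol/h; ν_R = −1, so ξ = 57.68/1 = 57.68 kmol/h.
Outlet amounts (n = n₀ + ν ξ):
  Q: 688.5 − 2(57.68) = 573.1
  R: 134.5 − 1(57.68) = 76.78
  U: 0 + 2(57.68) = 115.4
  M: 188 (inert)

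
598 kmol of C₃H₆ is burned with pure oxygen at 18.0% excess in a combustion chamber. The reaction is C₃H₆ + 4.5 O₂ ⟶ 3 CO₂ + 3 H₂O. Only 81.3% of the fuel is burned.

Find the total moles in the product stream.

4020 kmol

Stoichiometric O₂ = 4.5 × 598 = 2691 kmol; O₂ fed = 2691 × 1.180 = 3175 kmol.
Fuel reacted = 0.813 × 598 → ξ = 486.2 kmol.
Outlet (n = n₀ + ν ξ):
  C₃H₆: 598 − 1(486.2) = 111.8
  O₂: 3175 − 4.5(486.2) = 987.6
  CO₂: 0 + 3(486.2) = 1459
  H₂O: 0 + 3(486.2) = 1459
Total out = 111.8 + 987.6 + 1459 + 1459 = 4016 kmol.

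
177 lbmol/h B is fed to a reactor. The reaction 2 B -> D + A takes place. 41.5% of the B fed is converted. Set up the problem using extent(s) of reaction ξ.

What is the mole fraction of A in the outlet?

0.207

B reacted = 0.415 × 177 = 73.45 lbmol/h; ν_B = −2, so ξ = 73.45/2 = 36.73 lbmol/h.
Outlet amounts (n = n₀ + ν ξ):
  B: 177 − 2(36.73) = 103.5
  D: 0 + 1(36.73) = 36.73
  A: 0 + 1(36.73) = 36.73
Total out = 177 lbmol/h; y_A = 36.73 / 177 = 0.2075.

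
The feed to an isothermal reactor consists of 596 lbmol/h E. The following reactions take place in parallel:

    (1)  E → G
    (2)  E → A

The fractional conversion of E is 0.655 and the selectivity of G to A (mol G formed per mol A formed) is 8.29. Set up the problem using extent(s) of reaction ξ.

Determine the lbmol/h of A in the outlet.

Conversion of E: E consumed = 0.655 × 596 = 390.4 lbmol/h = 1ξ₁ + 1ξ₂.
Selectivity: 1ξ₁ / (1ξ₂) = 8.29 → ξ₁ = 8.29 ξ₂.
Substitute: (1·8.29 + 1) ξ₂ = 390.4 → ξ₂ = 42.02 lbmol/h, ξ₁ = 348.4 lbmol/h.
Outlet amounts (n = n₀ + Σ ν·ξ):
  E: 596 − 1(348.4) − 1(42.02) = 205.6
  G: 0 + 1(348.4) = 348.4
  A: 0 + 1(42.02) = 42.02

42 lbmol/h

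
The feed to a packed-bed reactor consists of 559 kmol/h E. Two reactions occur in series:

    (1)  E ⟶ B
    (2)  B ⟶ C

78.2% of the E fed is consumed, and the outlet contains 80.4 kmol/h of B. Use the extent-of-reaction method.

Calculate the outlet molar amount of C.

357 kmol/h

Conversion of E: E consumed = 1ξ₁ = 0.782 × 559 → ξ₁ = 437.1 kmol/h.
B balance: n_B = 0 + 1ξ₁ − 1ξ₂ = 80.4 → ξ₂ = (1·437.1 − 80.4)/1 = 356.7 kmol/h.
Outlet amounts (n = n₀ + Σ ν·ξ):
  E: 559 − 1(437.1) = 121.9
  B: 0 + 1(437.1) − 1(356.7) = 80.4
  C: 0 + 1(356.7) = 356.7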